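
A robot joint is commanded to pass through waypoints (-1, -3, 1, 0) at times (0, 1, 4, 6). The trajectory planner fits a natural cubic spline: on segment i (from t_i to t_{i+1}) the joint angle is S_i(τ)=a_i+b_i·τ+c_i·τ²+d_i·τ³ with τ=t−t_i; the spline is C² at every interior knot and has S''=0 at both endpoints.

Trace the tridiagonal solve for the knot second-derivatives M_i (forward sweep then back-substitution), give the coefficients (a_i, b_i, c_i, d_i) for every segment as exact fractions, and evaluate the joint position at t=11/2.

  seg 0: a=-1 b=-1085/426 c=0 d=233/426
  seg 1: a=-3 b=-193/213 c=233/142 d=-127/426
  seg 2: a=1 b=379/426 c=-74/71 d=37/213
S(11/2) = 327/568

Δ: Δ0=-2, Δ1=4/3, Δ2=-1/2
row 1: diag=8, rhs=20; c'=3/8, d'=5/2
row 2: denom=10−3·3/8=71/8; d'=(-11−3·5/2)/(71/8)=-148/71
back: M2=-148/71
back: M1=5/2−3/8·-148/71=233/71
M: M0=0, M1=233/71, M2=-148/71, M3=0
seg 0: a=-1, c=M0/2=0, d=(M1−M0)/(6·1)=233/426, b=Δ0−h0·(2M0+M1)/6=-1085/426
seg 1: a=-3, c=M1/2=233/142, d=(M2−M1)/(6·3)=-127/426, b=Δ1−h1·(2M1+M2)/6=-193/213
seg 2: a=1, c=M2/2=-74/71, d=(M3−M2)/(6·2)=37/213, b=Δ2−h2·(2M2+M3)/6=379/426
t_q=11/2 → seg 2, τ=3/2; S=1+379/426·τ+-74/71·τ²+37/213·τ³=327/568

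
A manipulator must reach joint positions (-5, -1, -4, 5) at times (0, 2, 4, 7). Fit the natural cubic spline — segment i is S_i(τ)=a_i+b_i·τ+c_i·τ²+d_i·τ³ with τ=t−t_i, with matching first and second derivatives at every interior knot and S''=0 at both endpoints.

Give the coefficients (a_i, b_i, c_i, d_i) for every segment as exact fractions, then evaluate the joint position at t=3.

Δ: Δ0=2, Δ1=-3/2, Δ2=3
row 1: diag=8, rhs=-21; c'=1/4, d'=-21/8
row 2: denom=10−2·1/4=19/2; d'=(27−2·-21/8)/(19/2)=129/38
back: M2=129/38
back: M1=-21/8−1/4·129/38=-66/19
M: M0=0, M1=-66/19, M2=129/38, M3=0
seg 0: a=-5, c=M0/2=0, d=(M1−M0)/(6·2)=-11/38, b=Δ0−h0·(2M0+M1)/6=60/19
seg 1: a=-1, c=M1/2=-33/19, d=(M2−M1)/(6·2)=87/152, b=Δ1−h1·(2M1+M2)/6=-6/19
seg 2: a=-4, c=M2/2=129/76, d=(M3−M2)/(6·3)=-43/228, b=Δ2−h2·(2M2+M3)/6=-15/38
t_q=3 → seg 1, τ=1; S=-1+-6/19·τ+-33/19·τ²+87/152·τ³=-377/152

  seg 0: a=-5 b=60/19 c=0 d=-11/38
  seg 1: a=-1 b=-6/19 c=-33/19 d=87/152
  seg 2: a=-4 b=-15/38 c=129/76 d=-43/228
S(3) = -377/152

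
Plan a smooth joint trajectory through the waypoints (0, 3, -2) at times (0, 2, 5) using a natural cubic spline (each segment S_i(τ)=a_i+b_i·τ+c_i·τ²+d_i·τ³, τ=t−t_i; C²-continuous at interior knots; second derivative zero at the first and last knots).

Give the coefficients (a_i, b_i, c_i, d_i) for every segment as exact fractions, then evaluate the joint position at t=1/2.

Δ: Δ0=3/2, Δ1=-5/3
row 1: diag=10, rhs=-19; c'=3/10, d'=-19/10
back: M1=-19/10
M: M0=0, M1=-19/10, M2=0
seg 0: a=0, c=M0/2=0, d=(M1−M0)/(6·2)=-19/120, b=Δ0−h0·(2M0+M1)/6=32/15
seg 1: a=3, c=M1/2=-19/20, d=(M2−M1)/(6·3)=19/180, b=Δ1−h1·(2M1+M2)/6=7/30
t_q=1/2 → seg 0, τ=1/2; S=0+32/15·τ+0·τ²+-19/120·τ³=67/64

  seg 0: a=0 b=32/15 c=0 d=-19/120
  seg 1: a=3 b=7/30 c=-19/20 d=19/180
S(1/2) = 67/64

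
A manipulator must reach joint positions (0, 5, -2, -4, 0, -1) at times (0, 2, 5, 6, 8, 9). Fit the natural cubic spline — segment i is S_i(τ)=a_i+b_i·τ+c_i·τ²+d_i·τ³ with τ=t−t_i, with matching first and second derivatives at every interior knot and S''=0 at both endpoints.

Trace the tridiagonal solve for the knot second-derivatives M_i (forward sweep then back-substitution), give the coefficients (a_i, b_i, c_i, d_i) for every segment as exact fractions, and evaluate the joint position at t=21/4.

Δ: Δ0=5/2, Δ1=-7/3, Δ2=-2, Δ3=2, Δ4=-1
row 1: diag=10, rhs=-29; c'=3/10, d'=-29/10
row 2: denom=8−3·3/10=71/10; d'=(2−3·-29/10)/(71/10)=107/71
row 3: denom=6−1·10/71=416/71; d'=(24−1·107/71)/(416/71)=1597/416
row 4: denom=6−2·71/208=553/104; d'=(-18−2·1597/416)/(553/104)=-763/158
back: M4=-763/158
back: M3=1597/416−71/208·-763/158=867/158
back: M2=107/71−10/71·867/158=58/79
back: M1=-29/10−3/10·58/79=-493/158
M: M0=0, M1=-493/158, M2=58/79, M3=867/158, M4=-763/158, M5=0
seg 0: a=0, c=M0/2=0, d=(M1−M0)/(6·2)=-493/1896, b=Δ0−h0·(2M0+M1)/6=839/237
seg 1: a=5, c=M1/2=-493/316, d=(M2−M1)/(6·3)=203/948, b=Δ1−h1·(2M1+M2)/6=199/474
seg 2: a=-2, c=M2/2=29/79, d=(M3−M2)/(6·1)=751/948, b=Δ2−h2·(2M2+M3)/6=-2995/948
seg 3: a=-4, c=M3/2=867/316, d=(M4−M3)/(6·2)=-815/948, b=Δ3−h3·(2M3+M4)/6=-23/474
seg 4: a=0, c=M4/2=-763/316, d=(M5−M4)/(6·1)=763/948, b=Δ4−h4·(2M4+M5)/6=289/474
t_q=21/4 → seg 2, τ=1/4; S=-2+-2995/948·τ+29/79·τ²+751/948·τ³=-55707/20224

  seg 0: a=0 b=839/237 c=0 d=-493/1896
  seg 1: a=5 b=199/474 c=-493/316 d=203/948
  seg 2: a=-2 b=-2995/948 c=29/79 d=751/948
  seg 3: a=-4 b=-23/474 c=867/316 d=-815/948
  seg 4: a=0 b=289/474 c=-763/316 d=763/948
S(21/4) = -55707/20224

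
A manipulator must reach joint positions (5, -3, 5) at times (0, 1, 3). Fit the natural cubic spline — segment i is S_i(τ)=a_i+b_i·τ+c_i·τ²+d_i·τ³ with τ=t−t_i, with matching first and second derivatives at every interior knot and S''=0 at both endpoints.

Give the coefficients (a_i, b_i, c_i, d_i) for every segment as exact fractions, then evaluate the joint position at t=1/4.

Δ: Δ0=-8, Δ1=4
row 1: diag=6, rhs=72; c'=1/3, d'=12
back: M1=12
M: M0=0, M1=12, M2=0
seg 0: a=5, c=M0/2=0, d=(M1−M0)/(6·1)=2, b=Δ0−h0·(2M0+M1)/6=-10
seg 1: a=-3, c=M1/2=6, d=(M2−M1)/(6·2)=-1, b=Δ1−h1·(2M1+M2)/6=-4
t_q=1/4 → seg 0, τ=1/4; S=5+-10·τ+0·τ²+2·τ³=81/32

  seg 0: a=5 b=-10 c=0 d=2
  seg 1: a=-3 b=-4 c=6 d=-1
S(1/4) = 81/32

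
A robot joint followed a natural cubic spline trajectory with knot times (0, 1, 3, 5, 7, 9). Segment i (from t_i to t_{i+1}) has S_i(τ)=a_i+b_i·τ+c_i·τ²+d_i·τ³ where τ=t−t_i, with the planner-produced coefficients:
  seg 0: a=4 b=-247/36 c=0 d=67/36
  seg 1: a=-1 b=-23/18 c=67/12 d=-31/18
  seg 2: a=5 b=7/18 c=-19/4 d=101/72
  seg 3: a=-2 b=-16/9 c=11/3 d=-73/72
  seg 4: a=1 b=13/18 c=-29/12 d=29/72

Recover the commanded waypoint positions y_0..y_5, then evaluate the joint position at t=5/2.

y_0=4 y_1=-1 y_2=5 y_3=-2 y_4=1 y_5=-4
S(5/2) = 23/6

y_0 = S_0(0) = a_0 = 4
y_1 = S_1(0) = a_1 = -1
y_2 = S_2(0) = a_2 = 5
y_3 = S_3(0) = a_3 = -2
y_4 = S_4(0) = a_4 = 1
y_5 = S_4(2) = -4
t_q=5/2 is in segment 1 (τ=3/2); S_1(τ)=23/6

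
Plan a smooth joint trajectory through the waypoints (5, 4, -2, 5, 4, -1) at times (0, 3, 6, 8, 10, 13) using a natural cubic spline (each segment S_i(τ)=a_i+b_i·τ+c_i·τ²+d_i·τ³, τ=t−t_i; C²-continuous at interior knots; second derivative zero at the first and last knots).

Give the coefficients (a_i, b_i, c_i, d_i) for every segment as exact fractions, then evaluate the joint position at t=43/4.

  seg 0: a=5 b=449/663 c=0 d=-670/5967
  seg 1: a=4 b=-1561/663 c=-670/663 d=2245/5967
  seg 2: a=-2 b=1154/663 c=525/221 d=-3967/5304
  seg 3: a=5 b=3007/1326 c=-1867/884 d=1931/5304
  seg 4: a=4 b=-1201/663 c=16/221 d=-16/1989
S(43/4) = 592/221

Δ: Δ0=-1/3, Δ1=-2, Δ2=7/2, Δ3=-1/2, Δ4=-5/3
row 1: diag=12, rhs=-10; c'=1/4, d'=-5/6
row 2: denom=10−3·1/4=37/4; d'=(33−3·-5/6)/(37/4)=142/37
row 3: denom=8−2·8/37=280/37; d'=(-24−2·142/37)/(280/37)=-293/70
row 4: denom=10−2·37/140=663/70; d'=(-7−2·-293/70)/(663/70)=32/221
back: M4=32/221
back: M3=-293/70−37/140·32/221=-1867/442
back: M2=142/37−8/37·-1867/442=1050/221
back: M1=-5/6−1/4·1050/221=-1340/663
M: M0=0, M1=-1340/663, M2=1050/221, M3=-1867/442, M4=32/221, M5=0
seg 0: a=5, c=M0/2=0, d=(M1−M0)/(6·3)=-670/5967, b=Δ0−h0·(2M0+M1)/6=449/663
seg 1: a=4, c=M1/2=-670/663, d=(M2−M1)/(6·3)=2245/5967, b=Δ1−h1·(2M1+M2)/6=-1561/663
seg 2: a=-2, c=M2/2=525/221, d=(M3−M2)/(6·2)=-3967/5304, b=Δ2−h2·(2M2+M3)/6=1154/663
seg 3: a=5, c=M3/2=-1867/884, d=(M4−M3)/(6·2)=1931/5304, b=Δ3−h3·(2M3+M4)/6=3007/1326
seg 4: a=4, c=M4/2=16/221, d=(M5−M4)/(6·3)=-16/1989, b=Δ4−h4·(2M4+M5)/6=-1201/663
t_q=43/4 → seg 4, τ=3/4; S=4+-1201/663·τ+16/221·τ²+-16/1989·τ³=592/221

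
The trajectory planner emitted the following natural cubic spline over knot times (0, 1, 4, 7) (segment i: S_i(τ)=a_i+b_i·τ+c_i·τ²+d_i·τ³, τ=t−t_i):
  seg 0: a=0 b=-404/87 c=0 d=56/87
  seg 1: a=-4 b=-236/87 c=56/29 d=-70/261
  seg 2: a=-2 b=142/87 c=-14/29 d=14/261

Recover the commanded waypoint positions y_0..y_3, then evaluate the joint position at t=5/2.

y_0 = S_0(0) = a_0 = 0
y_1 = S_1(0) = a_1 = -4
y_2 = S_2(0) = a_2 = -2
y_3 = S_2(3) = 0
t_q=5/2 is in segment 1 (τ=3/2); S_1(τ)=-537/116

y_0=0 y_1=-4 y_2=-2 y_3=0
S(5/2) = -537/116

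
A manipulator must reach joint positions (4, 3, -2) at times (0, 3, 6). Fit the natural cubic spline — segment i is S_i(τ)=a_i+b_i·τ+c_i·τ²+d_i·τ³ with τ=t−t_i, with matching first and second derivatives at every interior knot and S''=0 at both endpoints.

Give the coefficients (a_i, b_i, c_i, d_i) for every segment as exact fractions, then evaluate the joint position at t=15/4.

Δ: Δ0=-1/3, Δ1=-5/3
row 1: diag=12, rhs=-8; c'=1/4, d'=-2/3
back: M1=-2/3
M: M0=0, M1=-2/3, M2=0
seg 0: a=4, c=M0/2=0, d=(M1−M0)/(6·3)=-1/27, b=Δ0−h0·(2M0+M1)/6=0
seg 1: a=3, c=M1/2=-1/3, d=(M2−M1)/(6·3)=1/27, b=Δ1−h1·(2M1+M2)/6=-1
t_q=15/4 → seg 1, τ=3/4; S=3+-1·τ+-1/3·τ²+1/27·τ³=133/64

  seg 0: a=4 b=0 c=0 d=-1/27
  seg 1: a=3 b=-1 c=-1/3 d=1/27
S(15/4) = 133/64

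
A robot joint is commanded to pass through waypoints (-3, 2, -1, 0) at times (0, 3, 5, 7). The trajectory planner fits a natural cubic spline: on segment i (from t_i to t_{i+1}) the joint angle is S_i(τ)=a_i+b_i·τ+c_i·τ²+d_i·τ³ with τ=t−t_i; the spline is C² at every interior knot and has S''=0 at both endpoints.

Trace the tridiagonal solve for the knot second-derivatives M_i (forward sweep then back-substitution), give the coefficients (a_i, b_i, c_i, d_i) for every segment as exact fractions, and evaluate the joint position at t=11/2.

Δ: Δ0=5/3, Δ1=-3/2, Δ2=1/2
row 1: diag=10, rhs=-19; c'=1/5, d'=-19/10
row 2: denom=8−2·1/5=38/5; d'=(12−2·-19/10)/(38/5)=79/38
back: M2=79/38
back: M1=-19/10−1/5·79/38=-44/19
M: M0=0, M1=-44/19, M2=79/38, M3=0
seg 0: a=-3, c=M0/2=0, d=(M1−M0)/(6·3)=-22/171, b=Δ0−h0·(2M0+M1)/6=161/57
seg 1: a=2, c=M1/2=-22/19, d=(M2−M1)/(6·2)=167/456, b=Δ1−h1·(2M1+M2)/6=-37/57
seg 2: a=-1, c=M2/2=79/76, d=(M3−M2)/(6·2)=-79/456, b=Δ2−h2·(2M2+M3)/6=-101/114
t_q=11/2 → seg 2, τ=1/2; S=-1+-101/114·τ+79/76·τ²+-79/456·τ³=-1465/1216

  seg 0: a=-3 b=161/57 c=0 d=-22/171
  seg 1: a=2 b=-37/57 c=-22/19 d=167/456
  seg 2: a=-1 b=-101/114 c=79/76 d=-79/456
S(11/2) = -1465/1216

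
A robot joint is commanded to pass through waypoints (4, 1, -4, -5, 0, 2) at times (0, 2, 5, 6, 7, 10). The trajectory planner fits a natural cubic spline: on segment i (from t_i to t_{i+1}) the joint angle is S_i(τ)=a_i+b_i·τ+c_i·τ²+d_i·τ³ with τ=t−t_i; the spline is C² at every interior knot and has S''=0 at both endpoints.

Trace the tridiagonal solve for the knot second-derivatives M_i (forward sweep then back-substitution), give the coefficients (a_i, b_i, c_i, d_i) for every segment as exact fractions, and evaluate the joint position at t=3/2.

  seg 0: a=4 b=-6583/4242 c=0 d=55/4242
  seg 1: a=1 b=-5923/4242 c=55/707 d=-2137/38178
  seg 2: a=-4 b=-5177/2121 c=-1807/4242 d=7919/4242
  seg 3: a=-5 b=3263/1414 c=10975/2121 d=-10529/4242
  seg 4: a=0 b=11051/2121 c=-9637/4242 d=9637/38178
S(3/2) = 2773/1616

Δ: Δ0=-3/2, Δ1=-5/3, Δ2=-1, Δ3=5, Δ4=2/3
row 1: diag=10, rhs=-1; c'=3/10, d'=-1/10
row 2: denom=8−3·3/10=71/10; d'=(4−3·-1/10)/(71/10)=43/71
row 3: denom=4−1·10/71=274/71; d'=(36−1·43/71)/(274/71)=2513/274
row 4: denom=8−1·71/274=2121/274; d'=(-26−1·2513/274)/(2121/274)=-9637/2121
back: M4=-9637/2121
back: M3=2513/274−71/274·-9637/2121=21950/2121
back: M2=43/71−10/71·21950/2121=-1807/2121
back: M1=-1/10−3/10·-1807/2121=110/707
M: M0=0, M1=110/707, M2=-1807/2121, M3=21950/2121, M4=-9637/2121, M5=0
seg 0: a=4, c=M0/2=0, d=(M1−M0)/(6·2)=55/4242, b=Δ0−h0·(2M0+M1)/6=-6583/4242
seg 1: a=1, c=M1/2=55/707, d=(M2−M1)/(6·3)=-2137/38178, b=Δ1−h1·(2M1+M2)/6=-5923/4242
seg 2: a=-4, c=M2/2=-1807/4242, d=(M3−M2)/(6·1)=7919/4242, b=Δ2−h2·(2M2+M3)/6=-5177/2121
seg 3: a=-5, c=M3/2=10975/2121, d=(M4−M3)/(6·1)=-10529/4242, b=Δ3−h3·(2M3+M4)/6=3263/1414
seg 4: a=0, c=M4/2=-9637/4242, d=(M5−M4)/(6·3)=9637/38178, b=Δ4−h4·(2M4+M5)/6=11051/2121
t_q=3/2 → seg 0, τ=3/2; S=4+-6583/4242·τ+0·τ²+55/4242·τ³=2773/1616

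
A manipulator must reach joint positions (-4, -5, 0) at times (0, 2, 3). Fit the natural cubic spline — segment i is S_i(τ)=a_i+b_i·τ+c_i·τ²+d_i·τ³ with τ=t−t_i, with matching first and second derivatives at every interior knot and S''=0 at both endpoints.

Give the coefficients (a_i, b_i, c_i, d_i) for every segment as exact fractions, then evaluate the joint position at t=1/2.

Δ: Δ0=-1/2, Δ1=5
row 1: diag=6, rhs=33; c'=1/6, d'=11/2
back: M1=11/2
M: M0=0, M1=11/2, M2=0
seg 0: a=-4, c=M0/2=0, d=(M1−M0)/(6·2)=11/24, b=Δ0−h0·(2M0+M1)/6=-7/3
seg 1: a=-5, c=M1/2=11/4, d=(M2−M1)/(6·1)=-11/12, b=Δ1−h1·(2M1+M2)/6=19/6
t_q=1/2 → seg 0, τ=1/2; S=-4+-7/3·τ+0·τ²+11/24·τ³=-327/64

  seg 0: a=-4 b=-7/3 c=0 d=11/24
  seg 1: a=-5 b=19/6 c=11/4 d=-11/12
S(1/2) = -327/64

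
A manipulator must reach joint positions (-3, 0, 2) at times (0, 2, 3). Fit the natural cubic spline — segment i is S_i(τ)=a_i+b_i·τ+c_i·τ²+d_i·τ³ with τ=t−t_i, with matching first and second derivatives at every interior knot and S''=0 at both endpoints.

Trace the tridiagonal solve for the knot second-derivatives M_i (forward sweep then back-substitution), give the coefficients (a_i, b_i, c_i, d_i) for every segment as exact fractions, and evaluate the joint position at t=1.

  seg 0: a=-3 b=4/3 c=0 d=1/24
  seg 1: a=0 b=11/6 c=1/4 d=-1/12
S(1) = -13/8

Δ: Δ0=3/2, Δ1=2
row 1: diag=6, rhs=3; c'=1/6, d'=1/2
back: M1=1/2
M: M0=0, M1=1/2, M2=0
seg 0: a=-3, c=M0/2=0, d=(M1−M0)/(6·2)=1/24, b=Δ0−h0·(2M0+M1)/6=4/3
seg 1: a=0, c=M1/2=1/4, d=(M2−M1)/(6·1)=-1/12, b=Δ1−h1·(2M1+M2)/6=11/6
t_q=1 → seg 0, τ=1; S=-3+4/3·τ+0·τ²+1/24·τ³=-13/8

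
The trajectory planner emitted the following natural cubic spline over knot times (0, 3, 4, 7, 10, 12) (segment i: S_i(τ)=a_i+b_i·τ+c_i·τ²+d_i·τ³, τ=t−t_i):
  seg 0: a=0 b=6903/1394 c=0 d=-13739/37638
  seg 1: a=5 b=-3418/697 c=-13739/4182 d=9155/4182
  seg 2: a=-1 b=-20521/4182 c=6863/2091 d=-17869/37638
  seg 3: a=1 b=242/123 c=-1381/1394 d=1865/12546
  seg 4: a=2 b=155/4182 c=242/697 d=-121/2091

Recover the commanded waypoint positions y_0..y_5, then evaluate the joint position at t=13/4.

y_0 = S_0(0) = a_0 = 0
y_1 = S_1(0) = a_1 = 5
y_2 = S_2(0) = a_2 = -1
y_3 = S_3(0) = a_3 = 1
y_4 = S_4(0) = a_4 = 2
y_5 = S_4(2) = 3
t_q=13/4 is in segment 1 (τ=1/4); S_1(τ)=321437/89216

y_0=0 y_1=5 y_2=-1 y_3=1 y_4=2 y_5=3
S(13/4) = 321437/89216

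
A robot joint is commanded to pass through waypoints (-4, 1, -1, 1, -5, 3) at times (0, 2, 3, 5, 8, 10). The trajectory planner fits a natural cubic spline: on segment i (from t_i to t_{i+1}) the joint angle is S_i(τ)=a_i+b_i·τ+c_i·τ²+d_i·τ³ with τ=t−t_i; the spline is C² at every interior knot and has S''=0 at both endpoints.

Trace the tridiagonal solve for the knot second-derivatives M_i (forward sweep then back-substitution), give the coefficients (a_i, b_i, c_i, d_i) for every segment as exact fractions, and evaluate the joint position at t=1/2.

  seg 0: a=-4 b=25309/5890 c=0 d=-1323/2945
  seg 1: a=1 b=-6443/5890 c=-7938/2945 d=10539/5890
  seg 2: a=-1 b=-3289/2945 c=15741/5890 d=-9507/11780
  seg 3: a=1 b=-328/2945 c=-1278/589 d=1512/2945
  seg 4: a=-5 b=2156/2945 c=7218/2945 d=-1203/2945
S(1/2) = -8989/4712

Δ: Δ0=5/2, Δ1=-2, Δ2=1, Δ3=-2, Δ4=4
row 1: diag=6, rhs=-27; c'=1/6, d'=-9/2
row 2: denom=6−1·1/6=35/6; d'=(18−1·-9/2)/(35/6)=27/7
row 3: denom=10−2·12/35=326/35; d'=(-18−2·27/7)/(326/35)=-450/163
row 4: denom=10−3·105/326=2945/326; d'=(36−3·-450/163)/(2945/326)=14436/2945
back: M4=14436/2945
back: M3=-450/163−105/326·14436/2945=-2556/589
back: M2=27/7−12/35·-2556/589=15741/2945
back: M1=-9/2−1/6·15741/2945=-15876/2945
M: M0=0, M1=-15876/2945, M2=15741/2945, M3=-2556/589, M4=14436/2945, M5=0
seg 0: a=-4, c=M0/2=0, d=(M1−M0)/(6·2)=-1323/2945, b=Δ0−h0·(2M0+M1)/6=25309/5890
seg 1: a=1, c=M1/2=-7938/2945, d=(M2−M1)/(6·1)=10539/5890, b=Δ1−h1·(2M1+M2)/6=-6443/5890
seg 2: a=-1, c=M2/2=15741/5890, d=(M3−M2)/(6·2)=-9507/11780, b=Δ2−h2·(2M2+M3)/6=-3289/2945
seg 3: a=1, c=M3/2=-1278/589, d=(M4−M3)/(6·3)=1512/2945, b=Δ3−h3·(2M3+M4)/6=-328/2945
seg 4: a=-5, c=M4/2=7218/2945, d=(M5−M4)/(6·2)=-1203/2945, b=Δ4−h4·(2M4+M5)/6=2156/2945
t_q=1/2 → seg 0, τ=1/2; S=-4+25309/5890·τ+0·τ²+-1323/2945·τ³=-8989/4712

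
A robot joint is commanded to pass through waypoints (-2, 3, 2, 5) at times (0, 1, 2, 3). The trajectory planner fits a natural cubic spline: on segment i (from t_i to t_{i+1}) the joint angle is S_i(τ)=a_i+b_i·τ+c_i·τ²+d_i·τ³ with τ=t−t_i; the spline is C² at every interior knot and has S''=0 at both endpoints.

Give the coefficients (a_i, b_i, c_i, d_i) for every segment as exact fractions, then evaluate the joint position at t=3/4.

  seg 0: a=-2 b=103/15 c=0 d=-28/15
  seg 1: a=3 b=19/15 c=-28/5 d=10/3
  seg 2: a=2 b=1/15 c=22/5 d=-22/15
S(3/4) = 189/80

Δ: Δ0=5, Δ1=-1, Δ2=3
row 1: diag=4, rhs=-36; c'=1/4, d'=-9
row 2: denom=4−1·1/4=15/4; d'=(24−1·-9)/(15/4)=44/5
back: M2=44/5
back: M1=-9−1/4·44/5=-56/5
M: M0=0, M1=-56/5, M2=44/5, M3=0
seg 0: a=-2, c=M0/2=0, d=(M1−M0)/(6·1)=-28/15, b=Δ0−h0·(2M0+M1)/6=103/15
seg 1: a=3, c=M1/2=-28/5, d=(M2−M1)/(6·1)=10/3, b=Δ1−h1·(2M1+M2)/6=19/15
seg 2: a=2, c=M2/2=22/5, d=(M3−M2)/(6·1)=-22/15, b=Δ2−h2·(2M2+M3)/6=1/15
t_q=3/4 → seg 0, τ=3/4; S=-2+103/15·τ+0·τ²+-28/15·τ³=189/80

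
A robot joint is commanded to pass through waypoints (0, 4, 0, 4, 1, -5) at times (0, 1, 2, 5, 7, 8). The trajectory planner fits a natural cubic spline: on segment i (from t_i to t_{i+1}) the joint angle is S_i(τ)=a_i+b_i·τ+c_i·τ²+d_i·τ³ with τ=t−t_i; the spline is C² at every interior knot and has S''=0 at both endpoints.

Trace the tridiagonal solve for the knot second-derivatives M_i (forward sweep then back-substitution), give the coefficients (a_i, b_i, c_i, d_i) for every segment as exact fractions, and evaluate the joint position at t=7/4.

  seg 0: a=0 b=3583/570 c=0 d=-1303/570
  seg 1: a=4 b=-163/285 c=-1303/190 d=391/114
  seg 2: a=0 b=-2279/570 c=326/95 d=-943/1710
  seg 3: a=4 b=97/57 c=-291/190 d=-79/2280
  seg 4: a=1 b=-2759/570 c=-661/380 d=661/1140
S(7/4) = 14111/12160

Δ: Δ0=4, Δ1=-4, Δ2=4/3, Δ3=-3/2, Δ4=-6
row 1: diag=4, rhs=-48; c'=1/4, d'=-12
row 2: denom=8−1·1/4=31/4; d'=(32−1·-12)/(31/4)=176/31
row 3: denom=10−3·12/31=274/31; d'=(-17−3·176/31)/(274/31)=-1055/274
row 4: denom=6−2·31/137=760/137; d'=(-27−2·-1055/274)/(760/137)=-661/190
back: M4=-661/190
back: M3=-1055/274−31/137·-661/190=-291/95
back: M2=176/31−12/31·-291/95=652/95
back: M1=-12−1/4·652/95=-1303/95
M: M0=0, M1=-1303/95, M2=652/95, M3=-291/95, M4=-661/190, M5=0
seg 0: a=0, c=M0/2=0, d=(M1−M0)/(6·1)=-1303/570, b=Δ0−h0·(2M0+M1)/6=3583/570
seg 1: a=4, c=M1/2=-1303/190, d=(M2−M1)/(6·1)=391/114, b=Δ1−h1·(2M1+M2)/6=-163/285
seg 2: a=0, c=M2/2=326/95, d=(M3−M2)/(6·3)=-943/1710, b=Δ2−h2·(2M2+M3)/6=-2279/570
seg 3: a=4, c=M3/2=-291/190, d=(M4−M3)/(6·2)=-79/2280, b=Δ3−h3·(2M3+M4)/6=97/57
seg 4: a=1, c=M4/2=-661/380, d=(M5−M4)/(6·1)=661/1140, b=Δ4−h4·(2M4+M5)/6=-2759/570
t_q=7/4 → seg 1, τ=3/4; S=4+-163/285·τ+-1303/190·τ²+391/114·τ³=14111/12160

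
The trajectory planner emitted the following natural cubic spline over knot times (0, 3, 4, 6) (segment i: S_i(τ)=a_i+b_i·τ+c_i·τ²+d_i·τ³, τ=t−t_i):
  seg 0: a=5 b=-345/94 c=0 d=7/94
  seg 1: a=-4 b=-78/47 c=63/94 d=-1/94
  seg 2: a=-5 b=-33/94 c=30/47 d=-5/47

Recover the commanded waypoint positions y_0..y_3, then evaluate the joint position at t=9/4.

y_0 = S_0(0) = a_0 = 5
y_1 = S_1(0) = a_1 = -4
y_2 = S_2(0) = a_2 = -5
y_3 = S_2(2) = -4
t_q=9/4 is in segment 0 (τ=9/4); S_0(τ)=-14497/6016

y_0=5 y_1=-4 y_2=-5 y_3=-4
S(9/4) = -14497/6016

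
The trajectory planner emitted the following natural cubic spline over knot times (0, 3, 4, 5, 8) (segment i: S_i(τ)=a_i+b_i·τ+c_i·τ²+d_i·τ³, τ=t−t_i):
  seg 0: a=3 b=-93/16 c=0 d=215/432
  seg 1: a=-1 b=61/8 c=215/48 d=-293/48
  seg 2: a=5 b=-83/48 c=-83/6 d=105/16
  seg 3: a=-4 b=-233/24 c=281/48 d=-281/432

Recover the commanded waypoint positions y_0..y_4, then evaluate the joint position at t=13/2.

y_0=3 y_1=-1 y_2=5 y_3=-4 y_4=2
S(13/2) = -971/128

y_0 = S_0(0) = a_0 = 3
y_1 = S_1(0) = a_1 = -1
y_2 = S_2(0) = a_2 = 5
y_3 = S_3(0) = a_3 = -4
y_4 = S_3(3) = 2
t_q=13/2 is in segment 3 (τ=3/2); S_3(τ)=-971/128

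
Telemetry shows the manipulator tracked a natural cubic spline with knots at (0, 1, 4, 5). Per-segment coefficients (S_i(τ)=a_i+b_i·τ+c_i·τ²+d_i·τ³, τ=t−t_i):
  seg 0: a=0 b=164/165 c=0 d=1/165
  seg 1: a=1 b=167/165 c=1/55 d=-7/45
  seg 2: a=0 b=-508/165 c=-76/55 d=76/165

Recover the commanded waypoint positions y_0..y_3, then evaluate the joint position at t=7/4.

y_0 = S_0(0) = a_0 = 0
y_1 = S_1(0) = a_1 = 1
y_2 = S_2(0) = a_2 = 0
y_3 = S_2(1) = -4
t_q=7/4 is in segment 1 (τ=3/4); S_1(τ)=5997/3520

y_0=0 y_1=1 y_2=0 y_3=-4
S(7/4) = 5997/3520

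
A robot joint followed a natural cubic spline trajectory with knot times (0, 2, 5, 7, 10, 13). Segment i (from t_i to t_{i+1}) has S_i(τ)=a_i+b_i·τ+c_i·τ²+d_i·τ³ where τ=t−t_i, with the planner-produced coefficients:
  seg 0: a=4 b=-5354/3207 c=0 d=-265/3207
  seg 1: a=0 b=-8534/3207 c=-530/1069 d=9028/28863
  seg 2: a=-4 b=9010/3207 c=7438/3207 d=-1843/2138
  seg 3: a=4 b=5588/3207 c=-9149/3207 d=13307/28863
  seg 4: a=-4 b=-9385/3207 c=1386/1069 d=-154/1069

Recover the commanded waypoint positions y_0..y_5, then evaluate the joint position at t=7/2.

y_0 = S_0(0) = a_0 = 4
y_1 = S_1(0) = a_1 = 0
y_2 = S_2(0) = a_2 = -4
y_3 = S_3(0) = a_3 = 4
y_4 = S_4(0) = a_4 = -4
y_5 = S_4(3) = -5
t_q=7/2 is in segment 1 (τ=3/2); S_1(τ)=-4331/1069

y_0=4 y_1=0 y_2=-4 y_3=4 y_4=-4 y_5=-5
S(7/2) = -4331/1069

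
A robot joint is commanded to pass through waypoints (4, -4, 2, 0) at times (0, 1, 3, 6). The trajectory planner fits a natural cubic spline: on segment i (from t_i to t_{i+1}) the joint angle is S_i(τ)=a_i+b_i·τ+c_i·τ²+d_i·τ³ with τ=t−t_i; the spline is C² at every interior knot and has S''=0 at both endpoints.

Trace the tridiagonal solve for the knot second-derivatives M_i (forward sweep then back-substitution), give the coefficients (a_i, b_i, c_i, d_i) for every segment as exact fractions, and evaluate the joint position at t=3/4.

  seg 0: a=4 b=-212/21 c=0 d=44/21
  seg 1: a=-4 b=-80/21 c=44/7 d=-121/84
  seg 2: a=2 b=85/21 c=-33/14 d=11/42
S(3/4) = -43/16

Δ: Δ0=-8, Δ1=3, Δ2=-2/3
row 1: diag=6, rhs=66; c'=1/3, d'=11
row 2: denom=10−2·1/3=28/3; d'=(-22−2·11)/(28/3)=-33/7
back: M2=-33/7
back: M1=11−1/3·-33/7=88/7
M: M0=0, M1=88/7, M2=-33/7, M3=0
seg 0: a=4, c=M0/2=0, d=(M1−M0)/(6·1)=44/21, b=Δ0−h0·(2M0+M1)/6=-212/21
seg 1: a=-4, c=M1/2=44/7, d=(M2−M1)/(6·2)=-121/84, b=Δ1−h1·(2M1+M2)/6=-80/21
seg 2: a=2, c=M2/2=-33/14, d=(M3−M2)/(6·3)=11/42, b=Δ2−h2·(2M2+M3)/6=85/21
t_q=3/4 → seg 0, τ=3/4; S=4+-212/21·τ+0·τ²+44/21·τ³=-43/16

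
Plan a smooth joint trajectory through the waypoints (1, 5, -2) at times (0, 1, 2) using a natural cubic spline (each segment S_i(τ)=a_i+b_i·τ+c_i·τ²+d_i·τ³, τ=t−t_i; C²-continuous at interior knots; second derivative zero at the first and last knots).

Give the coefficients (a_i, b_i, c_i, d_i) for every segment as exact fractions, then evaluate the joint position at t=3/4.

  seg 0: a=1 b=27/4 c=0 d=-11/4
  seg 1: a=5 b=-3/2 c=-33/4 d=11/4
S(3/4) = 1255/256

Δ: Δ0=4, Δ1=-7
row 1: diag=4, rhs=-66; c'=1/4, d'=-33/2
back: M1=-33/2
M: M0=0, M1=-33/2, M2=0
seg 0: a=1, c=M0/2=0, d=(M1−M0)/(6·1)=-11/4, b=Δ0−h0·(2M0+M1)/6=27/4
seg 1: a=5, c=M1/2=-33/4, d=(M2−M1)/(6·1)=11/4, b=Δ1−h1·(2M1+M2)/6=-3/2
t_q=3/4 → seg 0, τ=3/4; S=1+27/4·τ+0·τ²+-11/4·τ³=1255/256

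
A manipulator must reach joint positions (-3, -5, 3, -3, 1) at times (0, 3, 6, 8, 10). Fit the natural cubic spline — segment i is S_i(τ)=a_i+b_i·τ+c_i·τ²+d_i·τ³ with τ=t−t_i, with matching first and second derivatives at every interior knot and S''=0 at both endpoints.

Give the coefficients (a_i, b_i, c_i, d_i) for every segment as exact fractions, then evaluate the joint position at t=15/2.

  seg 0: a=-3 b=-303/140 c=0 d=629/3780
  seg 1: a=-5 b=163/70 c=629/420 d=-349/756
  seg 2: a=3 b=-23/20 c=-93/35 d=97/112
  seg 3: a=-3 b=-97/70 c=711/280 d=-237/560
S(15/2) = -7977/4480

Δ: Δ0=-2/3, Δ1=8/3, Δ2=-3, Δ3=2
row 1: diag=12, rhs=20; c'=1/4, d'=5/3
row 2: denom=10−3·1/4=37/4; d'=(-34−3·5/3)/(37/4)=-156/37
row 3: denom=8−2·8/37=280/37; d'=(30−2·-156/37)/(280/37)=711/140
back: M3=711/140
back: M2=-156/37−8/37·711/140=-186/35
back: M1=5/3−1/4·-186/35=629/210
M: M0=0, M1=629/210, M2=-186/35, M3=711/140, M4=0
seg 0: a=-3, c=M0/2=0, d=(M1−M0)/(6·3)=629/3780, b=Δ0−h0·(2M0+M1)/6=-303/140
seg 1: a=-5, c=M1/2=629/420, d=(M2−M1)/(6·3)=-349/756, b=Δ1−h1·(2M1+M2)/6=163/70
seg 2: a=3, c=M2/2=-93/35, d=(M3−M2)/(6·2)=97/112, b=Δ2−h2·(2M2+M3)/6=-23/20
seg 3: a=-3, c=M3/2=711/280, d=(M4−M3)/(6·2)=-237/560, b=Δ3−h3·(2M3+M4)/6=-97/70
t_q=15/2 → seg 2, τ=3/2; S=3+-23/20·τ+-93/35·τ²+97/112·τ³=-7977/4480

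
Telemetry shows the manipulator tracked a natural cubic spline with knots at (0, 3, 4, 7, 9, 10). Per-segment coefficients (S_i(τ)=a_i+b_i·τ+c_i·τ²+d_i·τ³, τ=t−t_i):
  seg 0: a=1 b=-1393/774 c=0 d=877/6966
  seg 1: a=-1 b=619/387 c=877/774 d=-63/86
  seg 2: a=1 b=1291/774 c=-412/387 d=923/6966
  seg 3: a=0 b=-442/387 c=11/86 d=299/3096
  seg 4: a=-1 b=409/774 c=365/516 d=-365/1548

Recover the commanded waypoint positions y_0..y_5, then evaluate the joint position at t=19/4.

y_0=1 y_1=-1 y_2=1 y_3=0 y_4=-1 y_5=0
S(19/4) = 9401/5504

y_0 = S_0(0) = a_0 = 1
y_1 = S_1(0) = a_1 = -1
y_2 = S_2(0) = a_2 = 1
y_3 = S_3(0) = a_3 = 0
y_4 = S_4(0) = a_4 = -1
y_5 = S_4(1) = 0
t_q=19/4 is in segment 2 (τ=3/4); S_2(τ)=9401/5504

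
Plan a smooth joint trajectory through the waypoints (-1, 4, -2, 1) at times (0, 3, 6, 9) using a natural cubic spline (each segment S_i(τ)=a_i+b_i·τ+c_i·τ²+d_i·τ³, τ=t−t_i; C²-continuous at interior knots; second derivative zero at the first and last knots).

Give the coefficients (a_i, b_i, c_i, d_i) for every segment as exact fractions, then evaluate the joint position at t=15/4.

  seg 0: a=-1 b=128/45 c=0 d=-53/405
  seg 1: a=4 b=-31/45 c=-53/45 d=20/81
  seg 2: a=-2 b=-49/45 c=47/45 d=-47/405
S(15/4) = 117/40

Δ: Δ0=5/3, Δ1=-2, Δ2=1
row 1: diag=12, rhs=-22; c'=1/4, d'=-11/6
row 2: denom=12−3·1/4=45/4; d'=(18−3·-11/6)/(45/4)=94/45
back: M2=94/45
back: M1=-11/6−1/4·94/45=-106/45
M: M0=0, M1=-106/45, M2=94/45, M3=0
seg 0: a=-1, c=M0/2=0, d=(M1−M0)/(6·3)=-53/405, b=Δ0−h0·(2M0+M1)/6=128/45
seg 1: a=4, c=M1/2=-53/45, d=(M2−M1)/(6·3)=20/81, b=Δ1−h1·(2M1+M2)/6=-31/45
seg 2: a=-2, c=M2/2=47/45, d=(M3−M2)/(6·3)=-47/405, b=Δ2−h2·(2M2+M3)/6=-49/45
t_q=15/4 → seg 1, τ=3/4; S=4+-31/45·τ+-53/45·τ²+20/81·τ³=117/40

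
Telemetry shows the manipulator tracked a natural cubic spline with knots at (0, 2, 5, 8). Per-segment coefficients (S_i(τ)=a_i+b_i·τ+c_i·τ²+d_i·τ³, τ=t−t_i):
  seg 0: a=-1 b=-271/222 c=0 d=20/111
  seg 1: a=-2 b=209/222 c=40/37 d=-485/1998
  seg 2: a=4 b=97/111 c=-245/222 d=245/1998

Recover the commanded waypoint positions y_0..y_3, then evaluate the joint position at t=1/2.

y_0=-1 y_1=-2 y_2=4 y_3=0
S(1/2) = -235/148

y_0 = S_0(0) = a_0 = -1
y_1 = S_1(0) = a_1 = -2
y_2 = S_2(0) = a_2 = 4
y_3 = S_2(3) = 0
t_q=1/2 is in segment 0 (τ=1/2); S_0(τ)=-235/148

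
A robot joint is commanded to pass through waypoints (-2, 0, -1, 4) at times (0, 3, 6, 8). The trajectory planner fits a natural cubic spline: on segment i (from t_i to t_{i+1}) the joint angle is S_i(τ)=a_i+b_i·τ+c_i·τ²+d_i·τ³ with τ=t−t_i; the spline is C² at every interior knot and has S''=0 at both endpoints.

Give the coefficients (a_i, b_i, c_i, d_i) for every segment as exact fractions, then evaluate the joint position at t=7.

Δ: Δ0=2/3, Δ1=-1/3, Δ2=5/2
row 1: diag=12, rhs=-6; c'=1/4, d'=-1/2
row 2: denom=10−3·1/4=37/4; d'=(17−3·-1/2)/(37/4)=2
back: M2=2
back: M1=-1/2−1/4·2=-1
M: M0=0, M1=-1, M2=2, M3=0
seg 0: a=-2, c=M0/2=0, d=(M1−M0)/(6·3)=-1/18, b=Δ0−h0·(2M0+M1)/6=7/6
seg 1: a=0, c=M1/2=-1/2, d=(M2−M1)/(6·3)=1/6, b=Δ1−h1·(2M1+M2)/6=-1/3
seg 2: a=-1, c=M2/2=1, d=(M3−M2)/(6·2)=-1/6, b=Δ2−h2·(2M2+M3)/6=7/6
t_q=7 → seg 2, τ=1; S=-1+7/6·τ+1·τ²+-1/6·τ³=1

  seg 0: a=-2 b=7/6 c=0 d=-1/18
  seg 1: a=0 b=-1/3 c=-1/2 d=1/6
  seg 2: a=-1 b=7/6 c=1 d=-1/6
S(7) = 1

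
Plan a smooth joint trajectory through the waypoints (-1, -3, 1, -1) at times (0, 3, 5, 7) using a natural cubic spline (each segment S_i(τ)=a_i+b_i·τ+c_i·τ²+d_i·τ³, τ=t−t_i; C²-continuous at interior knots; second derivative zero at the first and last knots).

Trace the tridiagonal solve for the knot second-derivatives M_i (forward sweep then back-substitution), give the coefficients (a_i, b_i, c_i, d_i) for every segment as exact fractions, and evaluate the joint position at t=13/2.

Δ: Δ0=-2/3, Δ1=2, Δ2=-1
row 1: diag=10, rhs=16; c'=1/5, d'=8/5
row 2: denom=8−2·1/5=38/5; d'=(-18−2·8/5)/(38/5)=-53/19
back: M2=-53/19
back: M1=8/5−1/5·-53/19=41/19
M: M0=0, M1=41/19, M2=-53/19, M3=0
seg 0: a=-1, c=M0/2=0, d=(M1−M0)/(6·3)=41/342, b=Δ0−h0·(2M0+M1)/6=-199/114
seg 1: a=-3, c=M1/2=41/38, d=(M2−M1)/(6·2)=-47/114, b=Δ1−h1·(2M1+M2)/6=85/57
seg 2: a=1, c=M2/2=-53/38, d=(M3−M2)/(6·2)=53/228, b=Δ2−h2·(2M2+M3)/6=49/57
t_q=13/2 → seg 2, τ=3/2; S=1+49/57·τ+-53/38·τ²+53/228·τ³=-39/608

  seg 0: a=-1 b=-199/114 c=0 d=41/342
  seg 1: a=-3 b=85/57 c=41/38 d=-47/114
  seg 2: a=1 b=49/57 c=-53/38 d=53/228
S(13/2) = -39/608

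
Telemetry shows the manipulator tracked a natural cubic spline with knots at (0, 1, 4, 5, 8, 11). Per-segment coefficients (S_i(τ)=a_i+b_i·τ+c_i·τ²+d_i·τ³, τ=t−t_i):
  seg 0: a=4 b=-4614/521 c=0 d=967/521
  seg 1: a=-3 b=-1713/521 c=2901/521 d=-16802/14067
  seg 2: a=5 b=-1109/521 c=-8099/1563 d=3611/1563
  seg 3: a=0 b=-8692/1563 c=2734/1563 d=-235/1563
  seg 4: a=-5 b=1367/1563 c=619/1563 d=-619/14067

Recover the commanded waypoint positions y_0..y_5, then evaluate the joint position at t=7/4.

y_0=4 y_1=-3 y_2=5 y_3=0 y_4=-5 y_5=0
S(7/4) = -47311/16672

y_0 = S_0(0) = a_0 = 4
y_1 = S_1(0) = a_1 = -3
y_2 = S_2(0) = a_2 = 5
y_3 = S_3(0) = a_3 = 0
y_4 = S_4(0) = a_4 = -5
y_5 = S_4(3) = 0
t_q=7/4 is in segment 1 (τ=3/4); S_1(τ)=-47311/16672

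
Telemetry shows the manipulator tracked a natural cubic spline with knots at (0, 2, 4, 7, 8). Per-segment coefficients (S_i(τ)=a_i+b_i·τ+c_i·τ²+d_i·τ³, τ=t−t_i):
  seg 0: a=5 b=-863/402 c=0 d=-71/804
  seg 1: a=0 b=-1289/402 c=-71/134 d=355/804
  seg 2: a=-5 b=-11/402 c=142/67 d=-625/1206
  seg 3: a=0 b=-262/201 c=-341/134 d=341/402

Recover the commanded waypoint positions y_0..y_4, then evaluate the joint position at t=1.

y_0 = S_0(0) = a_0 = 5
y_1 = S_1(0) = a_1 = 0
y_2 = S_2(0) = a_2 = -5
y_3 = S_3(0) = a_3 = 0
y_4 = S_3(1) = -3
t_q=1 is in segment 0 (τ=1); S_0(τ)=741/268

y_0=5 y_1=0 y_2=-5 y_3=0 y_4=-3
S(1) = 741/268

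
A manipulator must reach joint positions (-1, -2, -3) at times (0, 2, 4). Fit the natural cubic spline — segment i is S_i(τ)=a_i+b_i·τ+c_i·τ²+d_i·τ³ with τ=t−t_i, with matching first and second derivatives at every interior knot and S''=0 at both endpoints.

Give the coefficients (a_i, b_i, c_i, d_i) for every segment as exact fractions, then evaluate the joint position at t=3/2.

  seg 0: a=-1 b=-1/2 c=0 d=0
  seg 1: a=-2 b=-1/2 c=0 d=0
S(3/2) = -7/4

Δ: Δ0=-1/2, Δ1=-1/2
row 1: diag=8, rhs=0; c'=1/4, d'=0
back: M1=0
M: M0=0, M1=0, M2=0
seg 0: a=-1, c=M0/2=0, d=(M1−M0)/(6·2)=0, b=Δ0−h0·(2M0+M1)/6=-1/2
seg 1: a=-2, c=M1/2=0, d=(M2−M1)/(6·2)=0, b=Δ1−h1·(2M1+M2)/6=-1/2
t_q=3/2 → seg 0, τ=3/2; S=-1+-1/2·τ+0·τ²+0·τ³=-7/4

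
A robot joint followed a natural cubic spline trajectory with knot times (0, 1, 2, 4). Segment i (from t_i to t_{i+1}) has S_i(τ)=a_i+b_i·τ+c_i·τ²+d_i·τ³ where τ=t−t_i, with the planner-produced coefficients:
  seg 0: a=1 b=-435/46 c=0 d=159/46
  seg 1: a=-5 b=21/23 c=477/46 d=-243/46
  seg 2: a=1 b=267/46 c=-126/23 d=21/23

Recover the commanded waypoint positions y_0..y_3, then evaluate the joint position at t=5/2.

y_0=1 y_1=-5 y_2=1 y_3=-2
S(5/2) = 487/184

y_0 = S_0(0) = a_0 = 1
y_1 = S_1(0) = a_1 = -5
y_2 = S_2(0) = a_2 = 1
y_3 = S_2(2) = -2
t_q=5/2 is in segment 2 (τ=1/2); S_2(τ)=487/184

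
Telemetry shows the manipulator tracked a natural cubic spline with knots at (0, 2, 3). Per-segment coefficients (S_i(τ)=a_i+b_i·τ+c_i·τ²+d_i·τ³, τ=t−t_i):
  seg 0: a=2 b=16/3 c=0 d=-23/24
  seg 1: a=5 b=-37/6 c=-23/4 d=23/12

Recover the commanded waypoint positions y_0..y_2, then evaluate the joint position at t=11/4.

y_0 = S_0(0) = a_0 = 2
y_1 = S_1(0) = a_1 = 5
y_2 = S_1(1) = -5
t_q=11/4 is in segment 1 (τ=3/4); S_1(τ)=-525/256

y_0=2 y_1=5 y_2=-5
S(11/4) = -525/256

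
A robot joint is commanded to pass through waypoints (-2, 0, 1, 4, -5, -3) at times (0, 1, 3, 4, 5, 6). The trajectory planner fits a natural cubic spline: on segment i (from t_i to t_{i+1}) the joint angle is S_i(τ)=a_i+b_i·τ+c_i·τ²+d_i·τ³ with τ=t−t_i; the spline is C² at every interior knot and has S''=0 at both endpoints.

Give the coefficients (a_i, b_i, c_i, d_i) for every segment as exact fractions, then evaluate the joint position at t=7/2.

Δ: Δ0=2, Δ1=1/2, Δ2=3, Δ3=-9, Δ4=2
row 1: diag=6, rhs=-9; c'=1/3, d'=-3/2
row 2: denom=6−2·1/3=16/3; d'=(15−2·-3/2)/(16/3)=27/8
row 3: denom=4−1·3/16=61/16; d'=(-72−1·27/8)/(61/16)=-1206/61
row 4: denom=4−1·16/61=228/61; d'=(66−1·-1206/61)/(228/61)=436/19
back: M4=436/19
back: M3=-1206/61−16/61·436/19=-490/19
back: M2=27/8−3/16·-490/19=156/19
back: M1=-3/2−1/3·156/19=-161/38
M: M0=0, M1=-161/38, M2=156/19, M3=-490/19, M4=436/19, M5=0
seg 0: a=-2, c=M0/2=0, d=(M1−M0)/(6·1)=-161/228, b=Δ0−h0·(2M0+M1)/6=617/228
seg 1: a=0, c=M1/2=-161/76, d=(M2−M1)/(6·2)=473/456, b=Δ1−h1·(2M1+M2)/6=67/114
seg 2: a=1, c=M2/2=78/19, d=(M3−M2)/(6·1)=-17/3, b=Δ2−h2·(2M2+M3)/6=260/57
seg 3: a=4, c=M3/2=-245/19, d=(M4−M3)/(6·1)=463/57, b=Δ3−h3·(2M3+M4)/6=-241/57
seg 4: a=-5, c=M4/2=218/19, d=(M5−M4)/(6·1)=-218/57, b=Δ4−h4·(2M4+M5)/6=-322/57
t_q=7/2 → seg 2, τ=1/2; S=1+260/57·τ+78/19·τ²+-17/3·τ³=547/152

  seg 0: a=-2 b=617/228 c=0 d=-161/228
  seg 1: a=0 b=67/114 c=-161/76 d=473/456
  seg 2: a=1 b=260/57 c=78/19 d=-17/3
  seg 3: a=4 b=-241/57 c=-245/19 d=463/57
  seg 4: a=-5 b=-322/57 c=218/19 d=-218/57
S(7/2) = 547/152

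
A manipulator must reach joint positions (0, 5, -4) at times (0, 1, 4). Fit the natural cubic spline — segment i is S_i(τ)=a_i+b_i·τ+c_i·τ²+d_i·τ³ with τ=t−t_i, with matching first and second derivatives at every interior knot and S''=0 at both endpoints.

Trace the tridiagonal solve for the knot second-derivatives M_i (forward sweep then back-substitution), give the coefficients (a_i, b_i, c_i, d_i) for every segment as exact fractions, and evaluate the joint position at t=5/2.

  seg 0: a=0 b=6 c=0 d=-1
  seg 1: a=5 b=3 c=-3 d=1/3
S(5/2) = 31/8

Δ: Δ0=5, Δ1=-3
row 1: diag=8, rhs=-48; c'=3/8, d'=-6
back: M1=-6
M: M0=0, M1=-6, M2=0
seg 0: a=0, c=M0/2=0, d=(M1−M0)/(6·1)=-1, b=Δ0−h0·(2M0+M1)/6=6
seg 1: a=5, c=M1/2=-3, d=(M2−M1)/(6·3)=1/3, b=Δ1−h1·(2M1+M2)/6=3
t_q=5/2 → seg 1, τ=3/2; S=5+3·τ+-3·τ²+1/3·τ³=31/8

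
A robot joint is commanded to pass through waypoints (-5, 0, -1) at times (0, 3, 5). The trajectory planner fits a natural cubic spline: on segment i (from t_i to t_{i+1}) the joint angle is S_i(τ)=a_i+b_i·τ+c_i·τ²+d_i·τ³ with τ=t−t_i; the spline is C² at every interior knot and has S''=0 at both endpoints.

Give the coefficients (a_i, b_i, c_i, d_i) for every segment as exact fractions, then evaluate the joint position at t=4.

Δ: Δ0=5/3, Δ1=-1/2
row 1: diag=10, rhs=-13; c'=1/5, d'=-13/10
back: M1=-13/10
M: M0=0, M1=-13/10, M2=0
seg 0: a=-5, c=M0/2=0, d=(M1−M0)/(6·3)=-13/180, b=Δ0−h0·(2M0+M1)/6=139/60
seg 1: a=0, c=M1/2=-13/20, d=(M2−M1)/(6·2)=13/120, b=Δ1−h1·(2M1+M2)/6=11/30
t_q=4 → seg 1, τ=1; S=0+11/30·τ+-13/20·τ²+13/120·τ³=-7/40

  seg 0: a=-5 b=139/60 c=0 d=-13/180
  seg 1: a=0 b=11/30 c=-13/20 d=13/120
S(4) = -7/40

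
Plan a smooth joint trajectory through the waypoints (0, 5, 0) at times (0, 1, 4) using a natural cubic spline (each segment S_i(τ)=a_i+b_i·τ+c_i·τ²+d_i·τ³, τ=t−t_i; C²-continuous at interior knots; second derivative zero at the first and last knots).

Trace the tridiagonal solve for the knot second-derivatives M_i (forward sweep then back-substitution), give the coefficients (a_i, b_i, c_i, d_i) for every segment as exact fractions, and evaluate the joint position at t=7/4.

Δ: Δ0=5, Δ1=-5/3
row 1: diag=8, rhs=-40; c'=3/8, d'=-5
back: M1=-5
M: M0=0, M1=-5, M2=0
seg 0: a=0, c=M0/2=0, d=(M1−M0)/(6·1)=-5/6, b=Δ0−h0·(2M0+M1)/6=35/6
seg 1: a=5, c=M1/2=-5/2, d=(M2−M1)/(6·3)=5/18, b=Δ1−h1·(2M1+M2)/6=10/3
t_q=7/4 → seg 1, τ=3/4; S=5+10/3·τ+-5/2·τ²+5/18·τ³=795/128

  seg 0: a=0 b=35/6 c=0 d=-5/6
  seg 1: a=5 b=10/3 c=-5/2 d=5/18
S(7/4) = 795/128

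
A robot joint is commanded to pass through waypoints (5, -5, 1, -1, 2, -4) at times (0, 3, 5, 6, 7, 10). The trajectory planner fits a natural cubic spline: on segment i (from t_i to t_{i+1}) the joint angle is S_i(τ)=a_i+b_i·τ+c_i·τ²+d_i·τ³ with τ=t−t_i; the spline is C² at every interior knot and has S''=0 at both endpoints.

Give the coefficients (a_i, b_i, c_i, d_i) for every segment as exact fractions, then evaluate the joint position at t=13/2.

  seg 0: a=5 b=-5051/828 c=0 d=2291/7452
  seg 1: a=-5 b=911/414 c=2291/828 d=-245/207
  seg 2: a=1 b=-43/46 c=-3589/828 d=2707/828
  seg 3: a=-1 b=169/828 c=1133/207 d=-739/276
  seg 4: a=2 b=1291/414 c=-2119/828 d=2119/7452
S(13/2) = 899/6624

Δ: Δ0=-10/3, Δ1=3, Δ2=-2, Δ3=3, Δ4=-2
row 1: diag=10, rhs=38; c'=1/5, d'=19/5
row 2: denom=6−2·1/5=28/5; d'=(-30−2·19/5)/(28/5)=-47/7
row 3: denom=4−1·5/28=107/28; d'=(30−1·-47/7)/(107/28)=1028/107
row 4: denom=8−1·28/107=828/107; d'=(-30−1·1028/107)/(828/107)=-2119/414
back: M4=-2119/414
back: M3=1028/107−28/107·-2119/414=2266/207
back: M2=-47/7−5/28·2266/207=-3589/414
back: M1=19/5−1/5·-3589/414=2291/414
M: M0=0, M1=2291/414, M2=-3589/414, M3=2266/207, M4=-2119/414, M5=0
seg 0: a=5, c=M0/2=0, d=(M1−M0)/(6·3)=2291/7452, b=Δ0−h0·(2M0+M1)/6=-5051/828
seg 1: a=-5, c=M1/2=2291/828, d=(M2−M1)/(6·2)=-245/207, b=Δ1−h1·(2M1+M2)/6=911/414
seg 2: a=1, c=M2/2=-3589/828, d=(M3−M2)/(6·1)=2707/828, b=Δ2−h2·(2M2+M3)/6=-43/46
seg 3: a=-1, c=M3/2=1133/207, d=(M4−M3)/(6·1)=-739/276, b=Δ3−h3·(2M3+M4)/6=169/828
seg 4: a=2, c=M4/2=-2119/828, d=(M5−M4)/(6·3)=2119/7452, b=Δ4−h4·(2M4+M5)/6=1291/414
t_q=13/2 → seg 3, τ=1/2; S=-1+169/828·τ+1133/207·τ²+-739/276·τ³=899/6624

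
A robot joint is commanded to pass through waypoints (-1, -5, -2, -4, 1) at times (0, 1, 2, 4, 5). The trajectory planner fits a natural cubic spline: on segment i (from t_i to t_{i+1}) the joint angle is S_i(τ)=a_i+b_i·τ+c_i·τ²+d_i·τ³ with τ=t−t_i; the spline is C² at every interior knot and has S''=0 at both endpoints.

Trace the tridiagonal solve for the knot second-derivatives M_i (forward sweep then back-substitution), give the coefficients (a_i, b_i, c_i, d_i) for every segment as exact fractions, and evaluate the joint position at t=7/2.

Δ: Δ0=-4, Δ1=3, Δ2=-1, Δ3=5
row 1: diag=4, rhs=42; c'=1/4, d'=21/2
row 2: denom=6−1·1/4=23/4; d'=(-24−1·21/2)/(23/4)=-6
row 3: denom=6−2·8/23=122/23; d'=(36−2·-6)/(122/23)=552/61
back: M3=552/61
back: M2=-6−8/23·552/61=-558/61
back: M1=21/2−1/4·-558/61=780/61
M: M0=0, M1=780/61, M2=-558/61, M3=552/61, M4=0
seg 0: a=-1, c=M0/2=0, d=(M1−M0)/(6·1)=130/61, b=Δ0−h0·(2M0+M1)/6=-374/61
seg 1: a=-5, c=M1/2=390/61, d=(M2−M1)/(6·1)=-223/61, b=Δ1−h1·(2M1+M2)/6=16/61
seg 2: a=-2, c=M2/2=-279/61, d=(M3−M2)/(6·2)=185/122, b=Δ2−h2·(2M2+M3)/6=127/61
seg 3: a=-4, c=M3/2=276/61, d=(M4−M3)/(6·1)=-92/61, b=Δ3−h3·(2M3+M4)/6=121/61
t_q=7/2 → seg 2, τ=3/2; S=-2+127/61·τ+-279/61·τ²+185/122·τ³=-3953/976

  seg 0: a=-1 b=-374/61 c=0 d=130/61
  seg 1: a=-5 b=16/61 c=390/61 d=-223/61
  seg 2: a=-2 b=127/61 c=-279/61 d=185/122
  seg 3: a=-4 b=121/61 c=276/61 d=-92/61
S(7/2) = -3953/976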